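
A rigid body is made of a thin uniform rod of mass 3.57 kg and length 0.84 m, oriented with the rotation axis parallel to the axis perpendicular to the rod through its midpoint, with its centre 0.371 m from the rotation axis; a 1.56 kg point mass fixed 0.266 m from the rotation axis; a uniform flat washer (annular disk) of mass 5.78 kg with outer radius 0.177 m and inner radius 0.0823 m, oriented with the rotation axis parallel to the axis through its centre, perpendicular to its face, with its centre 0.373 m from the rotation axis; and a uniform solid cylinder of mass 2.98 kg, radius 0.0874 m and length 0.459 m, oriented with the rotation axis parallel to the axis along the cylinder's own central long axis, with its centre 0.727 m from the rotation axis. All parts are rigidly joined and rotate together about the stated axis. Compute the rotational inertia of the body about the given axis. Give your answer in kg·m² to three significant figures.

Thin rod: I_cm = (1/12)ML² = (1/12)(3.57)(0.84)² = 0.20992 kg·m²; centre at d = 0.371 m, so I = I_cm + Md² gives I = 0.20992 + (3.57)(0.371)² = 0.70129 kg·m².
Point mass: I_cm = 0; centre at d = 0.266 m, so I = I_cm + Md² gives I = 0 + (1.56)(0.266)² = 0.11038 kg·m².
Annular disk: I_cm = (1/2)M(R²+r²) = (1/2)(5.78)[(0.177)² + (0.0823)²] = 0.11012 kg·m²; centre at d = 0.373 m, so I = I_cm + Md² gives I = 0.11012 + (5.78)(0.373)² = 0.91428 kg·m².
Solid cylinder: I_cm = (1/2)MR² = (1/2)(2.98)(0.0874)² = 0.011382 kg·m²; centre at d = 0.727 m, so I = I_cm + Md² gives I = 0.011382 + (2.98)(0.727)² = 1.5864 kg·m².
Total I = 0.70129 + 0.11038 + 0.91428 + 1.5864 = 3.3124 kg·m².

3.31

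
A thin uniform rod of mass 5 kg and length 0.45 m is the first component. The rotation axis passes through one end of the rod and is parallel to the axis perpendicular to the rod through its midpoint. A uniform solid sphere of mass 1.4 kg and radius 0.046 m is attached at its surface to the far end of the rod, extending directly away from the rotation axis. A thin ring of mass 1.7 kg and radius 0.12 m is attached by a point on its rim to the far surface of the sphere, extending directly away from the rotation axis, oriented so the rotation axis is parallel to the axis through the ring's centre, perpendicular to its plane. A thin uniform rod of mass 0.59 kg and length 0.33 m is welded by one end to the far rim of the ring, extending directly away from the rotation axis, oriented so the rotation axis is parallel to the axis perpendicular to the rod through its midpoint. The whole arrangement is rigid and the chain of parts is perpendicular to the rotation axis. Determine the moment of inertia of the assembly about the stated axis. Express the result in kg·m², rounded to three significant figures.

Thin rod: I_cm = (1/12)ML² = (1/12)(5)(0.45)² = 0.084375 kg·m²; centre at d = 0.225 m, so I = I_cm + Md² gives I = 0.084375 + (5)(0.225)² = 0.3375 kg·m².
Solid sphere: I_cm = (2/5)MR² = (2/5)(1.4)(0.046)² = 0.001185 kg·m²; centre at d = 0.225 + 0.225 + 0.046 = 0.496 m, so I = I_cm + Md² gives I = 0.001185 + (1.4)(0.496)² = 0.34561 kg·m².
Thin ring: I_cm = MR² = (1.7)(0.12)² = 0.02448 kg·m²; centre at d = 0.225 + 0.225 + 0.046 + 0.046 + 0.12 = 0.662 m, so I = I_cm + Md² gives I = 0.02448 + (1.7)(0.662)² = 0.76949 kg·m².
Thin rod: I_cm = (1/12)ML² = (1/12)(0.59)(0.33)² = 0.0053543 kg·m²; centre at d = 0.225 + 0.225 + 0.046 + 0.046 + 0.12 + 0.12 + 0.165 = 0.947 m, so I = I_cm + Md² gives I = 0.0053543 + (0.59)(0.947)² = 0.53447 kg·m².
Total I = 0.3375 + 0.34561 + 0.76949 + 0.53447 = 1.9871 kg·m².

1.99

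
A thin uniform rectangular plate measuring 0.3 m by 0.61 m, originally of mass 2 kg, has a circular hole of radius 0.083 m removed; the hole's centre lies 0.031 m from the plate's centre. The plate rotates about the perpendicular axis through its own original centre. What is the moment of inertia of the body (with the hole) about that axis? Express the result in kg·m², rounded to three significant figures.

Unpierced body about its centre: I₀ = (1/12)M(a²+b²) = (1/12)(2)[(0.3)² + (0.61)²] = 0.077017 kg·m².
The removed disk has mass m = M·πr²/(ab) = (2)·π(0.083)²/(0.3·0.61) = 0.23653 kg (same uniform areal density).
Its moment of inertia about the rotation axis (parallel-axis theorem): I_hole = (1/2)mr² + md² = (1/2)(0.23653)(0.083)² + (0.23653)(0.031)² = 0.001042 kg·m².
Treating the hole as negative mass, I = I₀ − I_hole = 0.077017 − 0.001042 = 0.075975 kg·m².

0.0760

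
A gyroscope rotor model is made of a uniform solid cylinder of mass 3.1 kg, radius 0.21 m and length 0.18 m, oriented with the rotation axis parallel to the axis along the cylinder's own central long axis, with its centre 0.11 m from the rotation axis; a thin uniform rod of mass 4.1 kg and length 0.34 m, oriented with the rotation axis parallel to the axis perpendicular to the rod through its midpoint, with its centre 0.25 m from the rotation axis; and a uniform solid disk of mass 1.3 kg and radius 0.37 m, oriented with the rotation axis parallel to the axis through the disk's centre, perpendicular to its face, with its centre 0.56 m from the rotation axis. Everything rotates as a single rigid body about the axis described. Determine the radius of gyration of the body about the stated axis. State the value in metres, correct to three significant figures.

0.325

Solid cylinder: I_cm = (1/2)MR² = (1/2)(3.1)(0.21)² = 0.068355 kg m²; centre at d = 0.11 m, so the parallel axis theorem gives I = 0.068355 + (3.1)(0.11)² = 0.10586 kg m².
Thin rod: I_cm = (1/12)ML² = (1/12)(4.1)(0.34)² = 0.039497 kg m²; centre at d = 0.25 m, so the parallel axis theorem gives I = 0.039497 + (4.1)(0.25)² = 0.29575 kg m².
Solid disk: I_cm = (1/2)MR² = (1/2)(1.3)(0.37)² = 0.088985 kg m²; centre at d = 0.56 m, so the parallel axis theorem gives I = 0.088985 + (1.3)(0.56)² = 0.49667 kg m².
Total I = 0.89828 kg m²; total mass M = 8.5 kg.
k = √(I/M) = √(0.89828/8.5) = 0.32508 m.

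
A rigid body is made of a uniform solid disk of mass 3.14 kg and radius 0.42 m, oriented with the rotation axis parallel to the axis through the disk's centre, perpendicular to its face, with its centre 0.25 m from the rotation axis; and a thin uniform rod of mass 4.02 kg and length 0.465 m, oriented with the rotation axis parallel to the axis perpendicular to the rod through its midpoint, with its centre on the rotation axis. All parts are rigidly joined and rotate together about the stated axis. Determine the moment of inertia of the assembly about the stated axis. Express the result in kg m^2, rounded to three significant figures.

0.546

Solid disk: I_cm = (1/2)MR² = (1/2)(3.14)(0.42)² = 0.27695 kg m^2; centre at d = 0.25 m, so the parallel axis theorem gives I = 0.27695 + (3.14)(0.25)² = 0.4732 kg m^2.
Thin rod: I_cm = (1/12)ML² = (1/12)(4.02)(0.465)² = 0.072435 kg m^2; axis through the centre, so I = 0.072435 kg m^2.
Total I = 0.4732 + 0.072435 = 0.54563 kg m^2.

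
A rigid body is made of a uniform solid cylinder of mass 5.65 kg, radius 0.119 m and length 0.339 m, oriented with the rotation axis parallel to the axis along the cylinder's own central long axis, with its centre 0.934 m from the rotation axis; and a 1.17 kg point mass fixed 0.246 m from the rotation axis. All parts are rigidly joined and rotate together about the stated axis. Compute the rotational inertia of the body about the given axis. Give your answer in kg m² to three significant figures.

5.04

Solid cylinder: I_cm = (1/2)MR² = (1/2)(5.65)(0.119)² = 0.040005 kg m²; centre at d = 0.934 m, so the parallel axis theorem gives I = 0.040005 + (5.65)(0.934)² = 4.9688 kg m².
Point mass: I_cm = 0; centre at d = 0.246 m, so the parallel axis theorem gives I = 0 + (1.17)(0.246)² = 0.070804 kg m².
Total I = 4.9688 + 0.070804 = 5.0396 kg m².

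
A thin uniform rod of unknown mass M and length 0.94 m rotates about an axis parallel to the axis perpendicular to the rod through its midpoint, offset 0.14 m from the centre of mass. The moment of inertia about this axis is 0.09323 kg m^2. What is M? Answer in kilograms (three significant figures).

1.00

I = I_cm + Md² = (1/12)ML² + Md² = M·[0.0833333·(0.94)² + (0.14)²] = M·0.093233.
So M = 0.09323 / 0.093233 = 0.99996 kg.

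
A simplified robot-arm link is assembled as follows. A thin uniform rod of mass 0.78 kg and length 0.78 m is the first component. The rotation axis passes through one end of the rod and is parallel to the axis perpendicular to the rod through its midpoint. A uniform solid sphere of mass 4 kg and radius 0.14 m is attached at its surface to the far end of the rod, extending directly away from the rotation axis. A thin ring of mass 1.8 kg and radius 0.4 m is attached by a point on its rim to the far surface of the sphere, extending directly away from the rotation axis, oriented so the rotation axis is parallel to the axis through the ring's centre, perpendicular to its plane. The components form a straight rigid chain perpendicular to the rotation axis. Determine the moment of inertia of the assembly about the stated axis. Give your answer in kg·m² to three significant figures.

Thin rod: I_cm = (1/12)ML² = (1/12)(0.78)(0.78)² = 0.039546 kg·m²; centre at d = 0.39 m, so I = I_cm + Md² gives I = 0.039546 + (0.78)(0.39)² = 0.15818 kg·m².
Solid sphere: I_cm = (2/5)MR² = (2/5)(4)(0.14)² = 0.03136 kg·m²; centre at d = 0.39 + 0.39 + 0.14 = 0.92 m, so I = I_cm + Md² gives I = 0.03136 + (4)(0.92)² = 3.417 kg·m².
Thin ring: I_cm = MR² = (1.8)(0.4)² = 0.288 kg·m²; centre at d = 0.39 + 0.39 + 0.14 + 0.14 + 0.4 = 1.46 m, so I = I_cm + Md² gives I = 0.288 + (1.8)(1.46)² = 4.1249 kg·m².
Total I = 0.15818 + 3.417 + 4.1249 = 7.7 kg·m².

7.70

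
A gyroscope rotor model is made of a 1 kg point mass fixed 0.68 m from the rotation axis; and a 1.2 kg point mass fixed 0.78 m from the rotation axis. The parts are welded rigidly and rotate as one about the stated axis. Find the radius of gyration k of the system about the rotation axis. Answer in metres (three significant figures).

Point mass: I_cm = 0; centre at d = 0.68 m, so I = I_cm + Md² gives I = 0 + (1)(0.68)² = 0.4624 kg m^2.
Point mass: I_cm = 0; centre at d = 0.78 m, so I = I_cm + Md² gives I = 0 + (1.2)(0.78)² = 0.73008 kg m^2.
Total I = 1.1925 kg m^2; total mass M = 2.2 kg.
k = √(I/M) = √(1.1925/2.2) = 0.73623 m.

0.736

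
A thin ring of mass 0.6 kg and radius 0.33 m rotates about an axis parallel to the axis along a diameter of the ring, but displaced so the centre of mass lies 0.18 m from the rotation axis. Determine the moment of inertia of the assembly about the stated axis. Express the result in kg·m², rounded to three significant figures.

I_cm = (1/2)MR² = (1/2)(0.6)(0.33)² = 0.03267 kg·m²; centre at d = 0.18 m, so the parallel axis theorem gives I = 0.03267 + (0.6)(0.18)² = 0.05211 kg·m².

0.0521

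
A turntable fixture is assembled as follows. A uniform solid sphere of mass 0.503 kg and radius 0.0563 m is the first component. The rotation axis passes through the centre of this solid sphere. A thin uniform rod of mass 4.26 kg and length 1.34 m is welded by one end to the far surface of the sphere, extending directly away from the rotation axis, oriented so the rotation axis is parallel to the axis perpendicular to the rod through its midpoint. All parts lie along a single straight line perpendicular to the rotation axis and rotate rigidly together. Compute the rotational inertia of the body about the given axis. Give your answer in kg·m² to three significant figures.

2.89

Solid sphere: I_cm = (2/5)MR² = (2/5)(0.503)(0.0563)² = 0.00063774 kg·m²; axis through the centre, so I = 0.00063774 kg·m².
Thin rod: I_cm = (1/12)ML² = (1/12)(4.26)(1.34)² = 0.63744 kg·m²; centre at d = 0.0563 + 0.67 = 0.7263 m, so the parallel axis theorem gives I = 0.63744 + (4.26)(0.7263)² = 2.8846 kg·m².
Total I = 0.00063774 + 2.8846 = 2.8853 kg·m².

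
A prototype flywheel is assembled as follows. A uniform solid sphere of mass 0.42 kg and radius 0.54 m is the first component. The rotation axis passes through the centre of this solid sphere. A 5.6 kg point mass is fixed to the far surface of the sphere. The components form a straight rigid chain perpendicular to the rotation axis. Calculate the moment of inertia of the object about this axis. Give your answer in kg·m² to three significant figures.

Solid sphere: I_cm = (2/5)MR² = (2/5)(0.42)(0.54)² = 0.048989 kg·m²; axis through the centre, so I = 0.048989 kg·m².
Point mass: I_cm = 0; centre at d = 0.54 m, so the parallel axis theorem gives I = 0 + (5.6)(0.54)² = 1.633 kg·m².
Total I = 0.048989 + 1.633 = 1.6819 kg·m².

1.68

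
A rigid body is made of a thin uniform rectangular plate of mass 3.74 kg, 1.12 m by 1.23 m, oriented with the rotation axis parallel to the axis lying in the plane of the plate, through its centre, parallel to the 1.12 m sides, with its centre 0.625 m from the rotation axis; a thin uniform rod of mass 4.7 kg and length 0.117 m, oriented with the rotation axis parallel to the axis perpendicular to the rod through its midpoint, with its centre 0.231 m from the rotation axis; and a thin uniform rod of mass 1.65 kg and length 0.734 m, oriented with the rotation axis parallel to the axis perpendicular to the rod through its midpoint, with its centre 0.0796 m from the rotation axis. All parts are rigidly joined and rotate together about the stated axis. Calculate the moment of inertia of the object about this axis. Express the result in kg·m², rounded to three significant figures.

2.27

Rectangular plate: I_cm = (1/12)Mb² = (1/12)(3.74)(1.23)² = 0.47152 kg·m²; centre at d = 0.625 m, so I = I_cm + Md² gives I = 0.47152 + (3.74)(0.625)² = 1.9325 kg·m².
Thin rod: I_cm = (1/12)ML² = (1/12)(4.7)(0.117)² = 0.0053615 kg·m²; centre at d = 0.231 m, so I = I_cm + Md² gives I = 0.0053615 + (4.7)(0.231)² = 0.25616 kg·m².
Thin rod: I_cm = (1/12)ML² = (1/12)(1.65)(0.734)² = 0.074079 kg·m²; centre at d = 0.0796 m, so I = I_cm + Md² gives I = 0.074079 + (1.65)(0.0796)² = 0.084534 kg·m².
Total I = 1.9325 + 0.25616 + 0.084534 = 2.2731 kg·m².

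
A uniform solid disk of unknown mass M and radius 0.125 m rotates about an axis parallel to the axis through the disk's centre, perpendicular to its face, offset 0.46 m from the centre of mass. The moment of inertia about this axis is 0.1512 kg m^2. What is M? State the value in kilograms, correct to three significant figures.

0.689

I = I_cm + Md² = (1/2)MR² + Md² = M·[0.5·(0.125)² + (0.46)²] = M·0.21941.
So M = 0.1512 / 0.21941 = 0.68911 kg.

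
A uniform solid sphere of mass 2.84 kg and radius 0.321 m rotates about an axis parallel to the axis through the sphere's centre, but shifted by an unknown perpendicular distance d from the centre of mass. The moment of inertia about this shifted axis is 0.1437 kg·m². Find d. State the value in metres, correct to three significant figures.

0.0969

About the centre-of-mass axis, I_cm = (2/5)MR² = (2/5)(2.84)(0.321)² = 0.11705 kg·m².
Parallel axis theorem: I = I_cm + Md², so Md² = 0.1437 − 0.11705 = 0.026645 kg·m².
d = √(0.026645 / 2.84) = 0.096862 m.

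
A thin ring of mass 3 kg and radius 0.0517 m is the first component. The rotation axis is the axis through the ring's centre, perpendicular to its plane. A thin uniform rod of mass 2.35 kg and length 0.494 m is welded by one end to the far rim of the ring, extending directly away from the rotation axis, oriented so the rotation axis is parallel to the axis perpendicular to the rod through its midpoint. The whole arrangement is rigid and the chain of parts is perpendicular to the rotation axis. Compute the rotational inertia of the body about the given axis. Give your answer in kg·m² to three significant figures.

0.265

Thin ring: I_cm = MR² = (3)(0.0517)² = 0.0080187 kg·m²; axis through the centre, so I = 0.0080187 kg·m².
Thin rod: I_cm = (1/12)ML² = (1/12)(2.35)(0.494)² = 0.04779 kg·m²; centre at d = 0.0517 + 0.247 = 0.2987 m, so I = I_cm + Md² gives I = 0.04779 + (2.35)(0.2987)² = 0.25746 kg·m².
Total I = 0.0080187 + 0.25746 = 0.26548 kg·m².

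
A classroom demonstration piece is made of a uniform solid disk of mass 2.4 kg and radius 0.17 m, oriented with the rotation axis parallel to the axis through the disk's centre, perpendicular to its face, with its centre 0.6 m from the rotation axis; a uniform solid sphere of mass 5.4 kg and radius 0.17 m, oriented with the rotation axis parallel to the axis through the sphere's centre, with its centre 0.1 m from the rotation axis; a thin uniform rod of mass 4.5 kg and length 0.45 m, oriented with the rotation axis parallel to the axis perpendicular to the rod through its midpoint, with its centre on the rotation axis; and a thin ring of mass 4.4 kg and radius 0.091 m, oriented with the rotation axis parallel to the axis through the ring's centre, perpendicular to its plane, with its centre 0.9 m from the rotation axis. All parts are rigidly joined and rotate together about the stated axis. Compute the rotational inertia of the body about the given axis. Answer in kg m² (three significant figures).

Solid disk: I_cm = (1/2)MR² = (1/2)(2.4)(0.17)² = 0.03468 kg m²; centre at d = 0.6 m, so the parallel axis theorem gives I = 0.03468 + (2.4)(0.6)² = 0.89868 kg m².
Solid sphere: I_cm = (2/5)MR² = (2/5)(5.4)(0.17)² = 0.062424 kg m²; centre at d = 0.1 m, so the parallel axis theorem gives I = 0.062424 + (5.4)(0.1)² = 0.11642 kg m².
Thin rod: I_cm = (1/12)ML² = (1/12)(4.5)(0.45)² = 0.075938 kg m²; axis through the centre, so I = 0.075938 kg m².
Thin ring: I_cm = MR² = (4.4)(0.091)² = 0.036436 kg m²; centre at d = 0.9 m, so the parallel axis theorem gives I = 0.036436 + (4.4)(0.9)² = 3.6004 kg m².
Total I = 0.89868 + 0.11642 + 0.075938 + 3.6004 = 4.6915 kg m².

4.69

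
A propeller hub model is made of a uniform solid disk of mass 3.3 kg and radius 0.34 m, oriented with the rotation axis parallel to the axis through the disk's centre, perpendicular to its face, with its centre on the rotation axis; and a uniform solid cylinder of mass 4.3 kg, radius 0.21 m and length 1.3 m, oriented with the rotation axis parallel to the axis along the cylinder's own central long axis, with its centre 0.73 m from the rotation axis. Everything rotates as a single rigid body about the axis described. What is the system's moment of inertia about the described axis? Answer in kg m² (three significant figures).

2.58

Solid disk: I_cm = (1/2)MR² = (1/2)(3.3)(0.34)² = 0.19074 kg m²; axis through the centre, so I = 0.19074 kg m².
Solid cylinder: I_cm = (1/2)MR² = (1/2)(4.3)(0.21)² = 0.094815 kg m²; centre at d = 0.73 m, so the parallel axis theorem gives I = 0.094815 + (4.3)(0.73)² = 2.3863 kg m².
Total I = 0.19074 + 2.3863 = 2.577 kg m².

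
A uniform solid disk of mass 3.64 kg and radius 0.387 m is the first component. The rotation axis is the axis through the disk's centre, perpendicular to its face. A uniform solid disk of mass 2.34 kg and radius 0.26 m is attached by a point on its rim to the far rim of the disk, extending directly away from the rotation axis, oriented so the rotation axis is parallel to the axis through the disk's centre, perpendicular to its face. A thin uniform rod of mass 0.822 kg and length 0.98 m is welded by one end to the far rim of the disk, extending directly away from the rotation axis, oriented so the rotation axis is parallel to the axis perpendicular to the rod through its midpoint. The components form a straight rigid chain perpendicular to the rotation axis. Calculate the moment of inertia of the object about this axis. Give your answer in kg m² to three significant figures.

3.00

Solid disk: I_cm = (1/2)MR² = (1/2)(3.64)(0.387)² = 0.27258 kg m²; axis through the centre, so I = 0.27258 kg m².
Solid disk: I_cm = (1/2)MR² = (1/2)(2.34)(0.26)² = 0.079092 kg m²; centre at d = 0.387 + 0.26 = 0.647 m, so the parallel axis theorem gives I = 0.079092 + (2.34)(0.647)² = 1.0586 kg m².
Thin rod: I_cm = (1/12)ML² = (1/12)(0.822)(0.98)² = 0.065787 kg m²; centre at d = 0.387 + 0.26 + 0.26 + 0.49 = 1.397 m, so the parallel axis theorem gives I = 0.065787 + (0.822)(1.397)² = 1.67 kg m².
Total I = 0.27258 + 1.0586 + 1.67 = 3.0012 kg m².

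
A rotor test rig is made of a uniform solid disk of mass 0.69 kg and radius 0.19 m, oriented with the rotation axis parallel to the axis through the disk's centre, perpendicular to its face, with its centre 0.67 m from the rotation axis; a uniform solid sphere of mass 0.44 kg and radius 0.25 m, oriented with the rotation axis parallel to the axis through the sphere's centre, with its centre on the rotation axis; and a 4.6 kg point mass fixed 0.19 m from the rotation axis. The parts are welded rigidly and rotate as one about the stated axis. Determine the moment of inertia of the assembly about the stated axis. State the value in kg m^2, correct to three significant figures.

Solid disk: I_cm = (1/2)MR² = (1/2)(0.69)(0.19)² = 0.012454 kg m^2; centre at d = 0.67 m, so I = I_cm + Md² gives I = 0.012454 + (0.69)(0.67)² = 0.3222 kg m^2.
Solid sphere: I_cm = (2/5)MR² = (2/5)(0.44)(0.25)² = 0.011 kg m^2; axis through the centre, so I = 0.011 kg m^2.
Point mass: I_cm = 0; centre at d = 0.19 m, so I = I_cm + Md² gives I = 0 + (4.6)(0.19)² = 0.16606 kg m^2.
Total I = 0.3222 + 0.011 + 0.16606 = 0.49926 kg m^2.

0.499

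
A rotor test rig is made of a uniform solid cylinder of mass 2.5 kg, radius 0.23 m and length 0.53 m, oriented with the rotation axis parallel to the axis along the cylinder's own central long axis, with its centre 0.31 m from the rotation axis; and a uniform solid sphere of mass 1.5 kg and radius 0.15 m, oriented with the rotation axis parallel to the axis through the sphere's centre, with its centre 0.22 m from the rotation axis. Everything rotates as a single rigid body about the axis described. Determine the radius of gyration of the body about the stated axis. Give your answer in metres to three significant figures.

Solid cylinder: I_cm = (1/2)MR² = (1/2)(2.5)(0.23)² = 0.066125 kg·m²; centre at d = 0.31 m, so I = I_cm + Md² gives I = 0.066125 + (2.5)(0.31)² = 0.30638 kg·m².
Solid sphere: I_cm = (2/5)MR² = (2/5)(1.5)(0.15)² = 0.0135 kg·m²; centre at d = 0.22 m, so I = I_cm + Md² gives I = 0.0135 + (1.5)(0.22)² = 0.0861 kg·m².
Total I = 0.39248 kg·m²; total mass M = 4 kg.
k = √(I/M) = √(0.39248/4) = 0.31324 m.

0.313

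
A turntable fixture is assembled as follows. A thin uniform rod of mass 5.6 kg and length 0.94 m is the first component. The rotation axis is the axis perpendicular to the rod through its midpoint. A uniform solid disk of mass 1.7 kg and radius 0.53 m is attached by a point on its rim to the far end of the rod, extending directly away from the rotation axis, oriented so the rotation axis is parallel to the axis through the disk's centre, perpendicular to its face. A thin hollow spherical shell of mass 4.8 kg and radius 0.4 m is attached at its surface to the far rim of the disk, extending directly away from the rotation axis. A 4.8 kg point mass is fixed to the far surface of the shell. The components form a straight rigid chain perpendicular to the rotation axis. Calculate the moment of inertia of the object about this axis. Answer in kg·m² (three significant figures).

46.8

Thin rod: I_cm = (1/12)ML² = (1/12)(5.6)(0.94)² = 0.41235 kg·m²; axis through the centre, so I = 0.41235 kg·m².
Solid disk: I_cm = (1/2)MR² = (1/2)(1.7)(0.53)² = 0.23877 kg·m²; centre at d = 0.47 + 0.53 = 1 m, so I = I_cm + Md² gives I = 0.23877 + (1.7)(1)² = 1.9388 kg·m².
Spherical shell: I_cm = (2/3)MR² = (2/3)(4.8)(0.4)² = 0.512 kg·m²; centre at d = 0.47 + 0.53 + 0.53 + 0.4 = 1.93 m, so I = I_cm + Md² gives I = 0.512 + (4.8)(1.93)² = 18.392 kg·m².
Point mass: I_cm = 0; centre at d = 0.47 + 0.53 + 0.53 + 0.4 + 0.4 = 2.33 m, so I = I_cm + Md² gives I = 0 + (4.8)(2.33)² = 26.059 kg·m².
Total I = 0.41235 + 1.9388 + 18.392 + 26.059 = 46.801 kg·m².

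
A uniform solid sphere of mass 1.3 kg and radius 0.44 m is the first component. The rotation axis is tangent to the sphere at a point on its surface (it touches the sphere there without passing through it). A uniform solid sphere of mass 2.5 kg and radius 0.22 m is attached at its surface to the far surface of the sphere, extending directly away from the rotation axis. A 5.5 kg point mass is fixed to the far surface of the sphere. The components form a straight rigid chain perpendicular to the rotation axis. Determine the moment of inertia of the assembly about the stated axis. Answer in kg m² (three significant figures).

13.0

Solid sphere: I_cm = (2/5)MR² = (2/5)(1.3)(0.44)² = 0.10067 kg m²; centre at d = 0.44 m, so I = I_cm + Md² gives I = 0.10067 + (1.3)(0.44)² = 0.35235 kg m².
Solid sphere: I_cm = (2/5)MR² = (2/5)(2.5)(0.22)² = 0.0484 kg m²; centre at d = 0.44 + 0.44 + 0.22 = 1.1 m, so I = I_cm + Md² gives I = 0.0484 + (2.5)(1.1)² = 3.0734 kg m².
Point mass: I_cm = 0; centre at d = 0.44 + 0.44 + 0.22 + 0.22 = 1.32 m, so I = I_cm + Md² gives I = 0 + (5.5)(1.32)² = 9.5832 kg m².
Total I = 0.35235 + 3.0734 + 9.5832 = 13.009 kg m².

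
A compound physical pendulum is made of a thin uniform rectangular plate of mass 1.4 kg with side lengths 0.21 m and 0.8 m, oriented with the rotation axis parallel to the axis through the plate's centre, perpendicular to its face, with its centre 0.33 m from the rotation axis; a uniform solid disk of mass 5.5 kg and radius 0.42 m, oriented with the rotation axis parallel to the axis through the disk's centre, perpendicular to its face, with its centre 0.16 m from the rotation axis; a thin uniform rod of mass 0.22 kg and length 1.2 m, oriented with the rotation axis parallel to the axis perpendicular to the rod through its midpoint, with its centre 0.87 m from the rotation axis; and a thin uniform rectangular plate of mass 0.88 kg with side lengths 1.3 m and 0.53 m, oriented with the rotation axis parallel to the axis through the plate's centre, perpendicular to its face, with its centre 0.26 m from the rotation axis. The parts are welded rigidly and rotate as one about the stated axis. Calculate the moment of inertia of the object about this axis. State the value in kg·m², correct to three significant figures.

1.26

Rectangular plate: I_cm = (1/12)M(a²+b²) = (1/12)(1.4)[(0.21)² + (0.8)²] = 0.079812 kg·m²; centre at d = 0.33 m, so I = I_cm + Md² gives I = 0.079812 + (1.4)(0.33)² = 0.23227 kg·m².
Solid disk: I_cm = (1/2)MR² = (1/2)(5.5)(0.42)² = 0.4851 kg·m²; centre at d = 0.16 m, so I = I_cm + Md² gives I = 0.4851 + (5.5)(0.16)² = 0.6259 kg·m².
Thin rod: I_cm = (1/12)ML² = (1/12)(0.22)(1.2)² = 0.0264 kg·m²; centre at d = 0.87 m, so I = I_cm + Md² gives I = 0.0264 + (0.22)(0.87)² = 0.19292 kg·m².
Rectangular plate: I_cm = (1/12)M(a²+b²) = (1/12)(0.88)[(1.3)² + (0.53)²] = 0.14453 kg·m²; centre at d = 0.26 m, so I = I_cm + Md² gives I = 0.14453 + (0.88)(0.26)² = 0.20402 kg·m².
Total I = 0.23227 + 0.6259 + 0.19292 + 0.20402 = 1.2551 kg·m².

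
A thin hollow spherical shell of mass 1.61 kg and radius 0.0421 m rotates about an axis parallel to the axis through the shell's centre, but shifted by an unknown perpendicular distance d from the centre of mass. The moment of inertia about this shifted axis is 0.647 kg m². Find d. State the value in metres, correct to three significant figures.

About the centre-of-mass axis, I_cm = (2/3)MR² = (2/3)(1.61)(0.0421)² = 0.0019024 kg m².
Parallel axis theorem: I = I_cm + Md², so Md² = 0.647 − 0.0019024 = 0.6451 kg m².
d = √(0.6451 / 1.61) = 0.63299 m.

0.633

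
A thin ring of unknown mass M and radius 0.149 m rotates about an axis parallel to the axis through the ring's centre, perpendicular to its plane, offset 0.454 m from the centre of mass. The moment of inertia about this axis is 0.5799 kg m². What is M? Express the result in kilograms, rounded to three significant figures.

2.54

I = I_cm + Md² = MR² + Md² = M·[1·(0.149)² + (0.454)²] = M·0.22832.
So M = 0.5799 / 0.22832 = 2.5399 kg.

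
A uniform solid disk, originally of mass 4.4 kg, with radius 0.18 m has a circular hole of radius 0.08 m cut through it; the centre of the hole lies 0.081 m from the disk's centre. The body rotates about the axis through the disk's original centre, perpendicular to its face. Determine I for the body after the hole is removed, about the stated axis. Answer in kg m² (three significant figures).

Unpierced body about its centre: I₀ = (1/2)MR² = (1/2)(4.4)(0.18)² = 0.07128 kg m².
The removed disk has mass m = M·(r/R)² = (4.4)(0.08/0.18)² = 0.86914 kg (same uniform areal density).
Its moment of inertia about the rotation axis (parallel-axis theorem): I_hole = (1/2)mr² + md² = (1/2)(0.86914)(0.08)² + (0.86914)(0.081)² = 0.0084836 kg m².
Treating the hole as negative mass, I = I₀ − I_hole = 0.07128 − 0.0084836 = 0.062796 kg m².

0.0628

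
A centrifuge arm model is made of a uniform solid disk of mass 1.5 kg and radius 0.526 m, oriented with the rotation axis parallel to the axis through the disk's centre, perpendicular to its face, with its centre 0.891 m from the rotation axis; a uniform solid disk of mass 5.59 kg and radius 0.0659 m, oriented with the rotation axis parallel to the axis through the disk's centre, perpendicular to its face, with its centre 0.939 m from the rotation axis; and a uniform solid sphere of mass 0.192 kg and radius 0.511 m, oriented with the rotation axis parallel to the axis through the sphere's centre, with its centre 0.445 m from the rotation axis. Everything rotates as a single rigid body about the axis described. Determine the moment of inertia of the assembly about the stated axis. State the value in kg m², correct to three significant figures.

Solid disk: I_cm = (1/2)MR² = (1/2)(1.5)(0.526)² = 0.20751 kg m²; centre at d = 0.891 m, so the parallel axis theorem gives I = 0.20751 + (1.5)(0.891)² = 1.3983 kg m².
Solid disk: I_cm = (1/2)MR² = (1/2)(5.59)(0.0659)² = 0.012138 kg m²; centre at d = 0.939 m, so the parallel axis theorem gives I = 0.012138 + (5.59)(0.939)² = 4.941 kg m².
Solid sphere: I_cm = (2/5)MR² = (2/5)(0.192)(0.511)² = 0.020054 kg m²; centre at d = 0.445 m, so the parallel axis theorem gives I = 0.020054 + (0.192)(0.445)² = 0.058075 kg m².
Total I = 1.3983 + 4.941 + 0.058075 = 6.3974 kg m².

6.40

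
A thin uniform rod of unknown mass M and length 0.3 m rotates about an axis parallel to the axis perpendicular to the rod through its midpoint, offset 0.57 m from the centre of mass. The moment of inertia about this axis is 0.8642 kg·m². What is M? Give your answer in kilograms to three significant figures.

2.60

I = I_cm + Md² = (1/12)ML² + Md² = M·[0.0833333·(0.3)² + (0.57)²] = M·0.3324.
So M = 0.8642 / 0.3324 = 2.5999 kg.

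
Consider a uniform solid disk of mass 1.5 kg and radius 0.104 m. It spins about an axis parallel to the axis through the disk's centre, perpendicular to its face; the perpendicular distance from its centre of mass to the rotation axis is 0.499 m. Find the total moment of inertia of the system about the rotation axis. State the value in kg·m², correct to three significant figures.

0.382

I_cm = (1/2)MR² = (1/2)(1.5)(0.104)² = 0.008112 kg·m²; centre at d = 0.499 m, so the parallel axis theorem gives I = 0.008112 + (1.5)(0.499)² = 0.38161 kg·m².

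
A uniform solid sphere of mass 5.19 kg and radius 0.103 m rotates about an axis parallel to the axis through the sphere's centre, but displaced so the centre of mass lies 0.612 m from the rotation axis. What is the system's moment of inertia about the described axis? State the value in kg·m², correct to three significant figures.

I_cm = (2/5)MR² = (2/5)(5.19)(0.103)² = 0.022024 kg·m²; centre at d = 0.612 m, so I = I_cm + Md² gives I = 0.022024 + (5.19)(0.612)² = 1.9659 kg·m².

1.97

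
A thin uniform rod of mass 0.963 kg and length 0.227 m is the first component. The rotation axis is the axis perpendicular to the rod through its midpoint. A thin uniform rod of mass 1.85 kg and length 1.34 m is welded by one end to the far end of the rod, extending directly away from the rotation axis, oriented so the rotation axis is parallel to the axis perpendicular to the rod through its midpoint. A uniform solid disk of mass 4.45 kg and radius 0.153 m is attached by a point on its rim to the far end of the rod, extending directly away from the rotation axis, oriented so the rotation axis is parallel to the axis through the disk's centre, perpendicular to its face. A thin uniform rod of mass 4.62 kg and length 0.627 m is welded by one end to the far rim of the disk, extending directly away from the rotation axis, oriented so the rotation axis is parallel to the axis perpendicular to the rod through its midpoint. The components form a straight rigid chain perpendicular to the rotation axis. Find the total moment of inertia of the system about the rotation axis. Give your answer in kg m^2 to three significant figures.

Thin rod: I_cm = (1/12)ML² = (1/12)(0.963)(0.227)² = 0.0041352 kg m^2; axis through the centre, so I = 0.0041352 kg m^2.
Thin rod: I_cm = (1/12)ML² = (1/12)(1.85)(1.34)² = 0.27682 kg m^2; centre at d = 0.1135 + 0.67 = 0.7835 m, so the parallel axis theorem gives I = 0.27682 + (1.85)(0.7835)² = 1.4125 kg m^2.
Solid disk: I_cm = (1/2)MR² = (1/2)(4.45)(0.153)² = 0.052085 kg m^2; centre at d = 0.1135 + 0.67 + 0.67 + 0.153 = 1.6065 m, so the parallel axis theorem gives I = 0.052085 + (4.45)(1.6065)² = 11.537 kg m^2.
Thin rod: I_cm = (1/12)ML² = (1/12)(4.62)(0.627)² = 0.15135 kg m^2; centre at d = 0.1135 + 0.67 + 0.67 + 0.153 + 0.153 + 0.3135 = 2.073 m, so the parallel axis theorem gives I = 0.15135 + (4.62)(2.073)² = 20.005 kg m^2.
Total I = 0.0041352 + 1.4125 + 11.537 + 20.005 = 32.958 kg m^2.

33.0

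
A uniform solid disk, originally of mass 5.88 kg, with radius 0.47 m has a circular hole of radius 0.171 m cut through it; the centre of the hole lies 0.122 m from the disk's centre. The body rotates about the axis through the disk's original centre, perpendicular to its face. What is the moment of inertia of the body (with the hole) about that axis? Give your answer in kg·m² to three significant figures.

0.626

Unpierced body about its centre: I₀ = (1/2)MR² = (1/2)(5.88)(0.47)² = 0.64945 kg·m².
The removed disk has mass m = M·(r/R)² = (5.88)(0.171/0.47)² = 0.77835 kg (same uniform areal density).
Its moment of inertia about the rotation axis (parallel-axis theorem): I_hole = (1/2)mr² + md² = (1/2)(0.77835)(0.171)² + (0.77835)(0.122)² = 0.022965 kg·m².
Treating the hole as negative mass, I = I₀ − I_hole = 0.64945 − 0.022965 = 0.62648 kg·m².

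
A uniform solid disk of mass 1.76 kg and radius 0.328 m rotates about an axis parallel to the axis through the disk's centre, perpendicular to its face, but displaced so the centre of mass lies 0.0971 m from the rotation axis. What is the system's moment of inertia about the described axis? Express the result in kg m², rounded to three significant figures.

I_cm = (1/2)MR² = (1/2)(1.76)(0.328)² = 0.094674 kg m²; centre at d = 0.0971 m, so I = I_cm + Md² gives I = 0.094674 + (1.76)(0.0971)² = 0.11127 kg m².

0.111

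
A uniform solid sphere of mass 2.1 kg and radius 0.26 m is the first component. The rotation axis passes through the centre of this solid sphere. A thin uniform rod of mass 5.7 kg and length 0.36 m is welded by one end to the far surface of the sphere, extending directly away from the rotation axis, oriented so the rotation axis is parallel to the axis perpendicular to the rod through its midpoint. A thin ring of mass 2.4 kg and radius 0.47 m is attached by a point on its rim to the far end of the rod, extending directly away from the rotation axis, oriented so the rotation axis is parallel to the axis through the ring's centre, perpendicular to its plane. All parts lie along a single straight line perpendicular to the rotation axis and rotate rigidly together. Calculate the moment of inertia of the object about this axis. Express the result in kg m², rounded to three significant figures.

Solid sphere: I_cm = (2/5)MR² = (2/5)(2.1)(0.26)² = 0.056784 kg m²; axis through the centre, so I = 0.056784 kg m².
Thin rod: I_cm = (1/12)ML² = (1/12)(5.7)(0.36)² = 0.06156 kg m²; centre at d = 0.26 + 0.18 = 0.44 m, so the parallel axis theorem gives I = 0.06156 + (5.7)(0.44)² = 1.1651 kg m².
Thin ring: I_cm = MR² = (2.4)(0.47)² = 0.53016 kg m²; centre at d = 0.26 + 0.18 + 0.18 + 0.47 = 1.09 m, so the parallel axis theorem gives I = 0.53016 + (2.4)(1.09)² = 3.3816 kg m².
Total I = 0.056784 + 1.1651 + 3.3816 = 4.6035 kg m².

4.60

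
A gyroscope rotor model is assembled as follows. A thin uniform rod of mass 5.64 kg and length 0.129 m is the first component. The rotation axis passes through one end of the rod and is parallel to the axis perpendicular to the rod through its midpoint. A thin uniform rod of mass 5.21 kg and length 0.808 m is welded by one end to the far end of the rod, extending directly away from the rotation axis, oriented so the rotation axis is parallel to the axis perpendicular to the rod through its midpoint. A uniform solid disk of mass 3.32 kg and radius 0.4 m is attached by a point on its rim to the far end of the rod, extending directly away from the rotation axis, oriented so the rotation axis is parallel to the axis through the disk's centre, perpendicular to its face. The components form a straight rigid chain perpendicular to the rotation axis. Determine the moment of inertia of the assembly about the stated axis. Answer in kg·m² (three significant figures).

8.00

Thin rod: I_cm = (1/12)ML² = (1/12)(5.64)(0.129)² = 0.0078213 kg·m²; centre at d = 0.0645 m, so I = I_cm + Md² gives I = 0.0078213 + (5.64)(0.0645)² = 0.031285 kg·m².
Thin rod: I_cm = (1/12)ML² = (1/12)(5.21)(0.808)² = 0.28345 kg·m²; centre at d = 0.0645 + 0.0645 + 0.404 = 0.533 m, so I = I_cm + Md² gives I = 0.28345 + (5.21)(0.533)² = 1.7636 kg·m².
Solid disk: I_cm = (1/2)MR² = (1/2)(3.32)(0.4)² = 0.2656 kg·m²; centre at d = 0.0645 + 0.0645 + 0.404 + 0.404 + 0.4 = 1.337 m, so I = I_cm + Md² gives I = 0.2656 + (3.32)(1.337)² = 6.2003 kg·m².
Total I = 0.031285 + 1.7636 + 6.2003 = 7.9952 kg·m².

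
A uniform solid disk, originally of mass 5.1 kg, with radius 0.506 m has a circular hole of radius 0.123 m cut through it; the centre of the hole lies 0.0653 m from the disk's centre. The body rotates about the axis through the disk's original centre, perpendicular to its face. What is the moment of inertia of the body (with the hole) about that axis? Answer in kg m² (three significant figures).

Unpierced body about its centre: I₀ = (1/2)MR² = (1/2)(5.1)(0.506)² = 0.65289 kg m².
The removed disk has mass m = M·(r/R)² = (5.1)(0.123/0.506)² = 0.30136 kg (same uniform areal density).
Its moment of inertia about the rotation axis (parallel-axis theorem): I_hole = (1/2)mr² + md² = (1/2)(0.30136)(0.123)² + (0.30136)(0.0653)² = 0.0035646 kg m².
Treating the hole as negative mass, I = I₀ − I_hole = 0.65289 − 0.0035646 = 0.64933 kg m².

0.649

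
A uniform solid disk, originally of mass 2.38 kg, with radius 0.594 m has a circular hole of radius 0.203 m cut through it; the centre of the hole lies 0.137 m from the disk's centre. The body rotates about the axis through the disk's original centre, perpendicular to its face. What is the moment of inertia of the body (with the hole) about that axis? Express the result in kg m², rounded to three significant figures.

Unpierced body about its centre: I₀ = (1/2)MR² = (1/2)(2.38)(0.594)² = 0.41987 kg m².
The removed disk has mass m = M·(r/R)² = (2.38)(0.203/0.594)² = 0.27797 kg (same uniform areal density).
Its moment of inertia about the rotation axis (parallel-axis theorem): I_hole = (1/2)mr² + md² = (1/2)(0.27797)(0.203)² + (0.27797)(0.137)² = 0.010945 kg m².
Treating the hole as negative mass, I = I₀ − I_hole = 0.41987 − 0.010945 = 0.40893 kg m².

0.409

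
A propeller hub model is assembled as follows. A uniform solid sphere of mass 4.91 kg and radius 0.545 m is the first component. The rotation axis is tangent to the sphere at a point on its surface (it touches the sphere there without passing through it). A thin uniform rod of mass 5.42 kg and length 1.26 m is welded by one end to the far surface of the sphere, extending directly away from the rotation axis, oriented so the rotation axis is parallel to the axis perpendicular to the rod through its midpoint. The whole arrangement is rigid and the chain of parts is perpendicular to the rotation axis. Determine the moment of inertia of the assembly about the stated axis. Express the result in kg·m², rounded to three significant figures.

18.8

Solid sphere: I_cm = (2/5)MR² = (2/5)(4.91)(0.545)² = 0.58336 kg·m²; centre at d = 0.545 m, so the parallel axis theorem gives I = 0.58336 + (4.91)(0.545)² = 2.0417 kg·m².
Thin rod: I_cm = (1/12)ML² = (1/12)(5.42)(1.26)² = 0.71707 kg·m²; centre at d = 0.545 + 0.545 + 0.63 = 1.72 m, so the parallel axis theorem gives I = 0.71707 + (5.42)(1.72)² = 16.752 kg·m².
Total I = 2.0417 + 16.752 = 18.793 kg·m².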